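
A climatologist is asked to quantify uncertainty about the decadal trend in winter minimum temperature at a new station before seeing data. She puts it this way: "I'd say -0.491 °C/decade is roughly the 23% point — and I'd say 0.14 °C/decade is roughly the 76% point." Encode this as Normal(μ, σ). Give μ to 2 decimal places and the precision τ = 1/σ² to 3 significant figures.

μ = -0.17, τ = 5.25

For Normal(μ,σ), the p-quantile is μ + z_p·σ. Here z_{0.23} = -0.7388, z_{0.76} = 0.7063.
So -0.491 = μ − 0.7388σ and 0.14 = μ + 0.7063σ.
Subtracting: σ = (0.14 − -0.491)/(0.7063 − (-0.7388)) = 0.44.
Then μ = -0.491 − (-0.7388)·0.44 = -0.17.
Precision τ = 1/σ² = 1/0.4366² = 5.25.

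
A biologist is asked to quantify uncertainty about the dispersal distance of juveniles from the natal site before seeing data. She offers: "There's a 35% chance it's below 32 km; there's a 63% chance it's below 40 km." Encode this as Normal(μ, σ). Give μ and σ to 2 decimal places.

For Normal(μ,σ), the p-quantile is μ + z_p·σ. Here z_{0.35} = -0.3853, z_{0.63} = 0.3319.
So 32 = μ − 0.3853σ and 40 = μ + 0.3319σ.
Subtracting: σ = (40 − 32)/(0.3319 − (-0.3853)) = 11.15.
Then μ = 32 − (-0.3853)·11.15 = 36.30.

μ = 36.30, σ = 11.15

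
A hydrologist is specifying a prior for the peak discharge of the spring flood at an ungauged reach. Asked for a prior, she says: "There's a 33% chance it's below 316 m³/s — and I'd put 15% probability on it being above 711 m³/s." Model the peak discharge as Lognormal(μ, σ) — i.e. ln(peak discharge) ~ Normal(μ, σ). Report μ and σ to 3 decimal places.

μ ≈ 5.997, σ ≈ 0.549

If T ~ Lognormal(μ,σ) then ln T ~ Normal(μ,σ), so the p-quantile of ln T is μ + z_p·σ.
ln(316) = 5.756 and ln(711) = 6.567; z_{0.33} = -0.4399, z_{0.85} = 1.036.
σ = (6.567 − 5.756)/(1.036 − (-0.4399)) = 0.549.
μ = 5.756 − (-0.4399)·0.549 = 5.997.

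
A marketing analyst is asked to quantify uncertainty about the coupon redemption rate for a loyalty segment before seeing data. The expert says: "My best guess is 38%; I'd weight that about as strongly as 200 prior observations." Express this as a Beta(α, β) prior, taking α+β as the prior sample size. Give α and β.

Under the effective-sample-size interpretation, Beta(α, β) has prior mean α/(α+β) and prior sample size α+β.
So α+β = 200 and α/(α+β) = 0.38, giving α = 0.38·200 = 76 and β = 200 − 76 = 124.

α = 76, β = 124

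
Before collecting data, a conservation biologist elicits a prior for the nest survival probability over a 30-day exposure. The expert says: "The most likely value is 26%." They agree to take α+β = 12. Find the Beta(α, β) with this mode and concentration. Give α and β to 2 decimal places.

For α,β > 1 the Beta mode is (α−1)/(α+β−2). With α+β = 12, the mode is (α−1)/10.
Set (α−1)/10 = 0.26 → α = 1 + 0.26·10 = 3.60.
β = 12 − α = 8.40.

α = 3.60, β = 8.40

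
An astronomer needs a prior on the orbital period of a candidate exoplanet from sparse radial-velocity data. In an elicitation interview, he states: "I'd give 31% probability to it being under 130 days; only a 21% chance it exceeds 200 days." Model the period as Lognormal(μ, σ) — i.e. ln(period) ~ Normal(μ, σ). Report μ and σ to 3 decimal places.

If T ~ Lognormal(μ,σ) then ln T ~ Normal(μ,σ), so the p-quantile of ln T is μ + z_p·σ.
ln(130) = 4.868 and ln(200) = 5.298; z_{0.31} = -0.4959, z_{0.79} = 0.8064.
σ = (5.298 − 4.868)/(0.8064 − (-0.4959)) = 0.331.
μ = 4.868 − (-0.4959)·0.331 = 5.032.

μ ≈ 5.032, σ ≈ 0.331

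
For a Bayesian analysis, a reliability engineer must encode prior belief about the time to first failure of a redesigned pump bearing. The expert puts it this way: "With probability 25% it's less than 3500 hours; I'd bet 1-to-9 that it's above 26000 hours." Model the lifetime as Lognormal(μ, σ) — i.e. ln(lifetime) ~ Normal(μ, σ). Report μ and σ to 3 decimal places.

μ ≈ 8.852, σ ≈ 1.025

If T ~ Lognormal(μ,σ) then ln T ~ Normal(μ,σ), so the p-quantile of ln T is μ + z_p·σ.
ln(3500) = 8.161 and ln(26000) = 10.17; z_{0.25} = -0.6745, z_{0.9} = 1.282.
σ = (10.17 − 8.161)/(1.282 − (-0.6745)) = 1.025.
μ = 8.161 − (-0.6745)·1.025 = 8.852.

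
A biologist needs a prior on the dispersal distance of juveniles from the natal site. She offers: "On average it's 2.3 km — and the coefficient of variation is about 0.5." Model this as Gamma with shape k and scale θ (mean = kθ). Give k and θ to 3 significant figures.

k ≈ 4, θ ≈ 0.575

For Gamma(k, scale θ): mean = kθ, variance = kθ², so CV = 1/√k.
CV = 0.5, hence k = 1/CV² = 4.
Then θ = mean/k = 2.3/4 = 0.575.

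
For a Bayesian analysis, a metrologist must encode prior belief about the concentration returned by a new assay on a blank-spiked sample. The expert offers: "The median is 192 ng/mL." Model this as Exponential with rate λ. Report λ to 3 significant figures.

Exponential median = ln 2 / λ, so λ = ln 2 / 192.0 = 0.00361.

λ ≈ 0.00361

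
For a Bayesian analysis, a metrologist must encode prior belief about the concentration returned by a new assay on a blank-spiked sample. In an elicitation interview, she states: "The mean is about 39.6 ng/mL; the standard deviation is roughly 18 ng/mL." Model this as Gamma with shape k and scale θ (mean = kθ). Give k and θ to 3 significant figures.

For Gamma(k, scale θ): mean = kθ, variance = kθ², so CV = 1/√k.
CV = SD/mean = 18/39.6 = 0.4545, hence k = 1/CV² = 4.84.
Then θ = mean/k = 39.6/4.84 = 8.18.

k ≈ 4.84, θ ≈ 8.18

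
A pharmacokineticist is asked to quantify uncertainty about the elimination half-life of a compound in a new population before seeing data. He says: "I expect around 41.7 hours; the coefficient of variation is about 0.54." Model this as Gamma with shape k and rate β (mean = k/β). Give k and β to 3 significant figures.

For Gamma(k, rate β): mean = k/β, variance = k/β², so CV = 1/√k.
CV = 0.54, hence k = 1/CV² = 3.43.
Then β = k/mean = 3.43/41.7 = 0.0822.

k ≈ 3.43, β ≈ 0.0822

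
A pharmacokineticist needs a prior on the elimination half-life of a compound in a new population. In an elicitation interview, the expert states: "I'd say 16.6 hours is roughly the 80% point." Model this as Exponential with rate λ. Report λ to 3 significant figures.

λ ≈ 0.097

P(T < 16.6) = 1 − e^(−λ·16.6) = 0.8, so λ = −ln(1−0.8)/16.6 = −ln(0.2)/16.6 = 0.097.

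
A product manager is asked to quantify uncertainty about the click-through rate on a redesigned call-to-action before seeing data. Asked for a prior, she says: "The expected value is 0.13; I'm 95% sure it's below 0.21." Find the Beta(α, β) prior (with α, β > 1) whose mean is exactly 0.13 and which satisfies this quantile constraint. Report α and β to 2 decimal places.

With mean 0.13 fixed, write α = 0.13s, β = 0.87s where s = α+β.
Need P(θ < 0.21) = 0.95 under Beta(0.13s, 0.87s). Normal approximation: (q−m)/√(m(1−m)/s) ≈ z_{0.95} = 1.64, so s ≈ 0.13·0.87·(1.64)²/(0.21−0.13)² = 47.8.
At s = 47.8: P(θ<0.21) ≈ 0.937. Adjusting to match 0.95 gives s ≈ 56.20.
So α = 0.13·56.20 ≈ 7.31, β = 0.87·56.20 ≈ 48.90.

α ≈ 7.31, β ≈ 48.90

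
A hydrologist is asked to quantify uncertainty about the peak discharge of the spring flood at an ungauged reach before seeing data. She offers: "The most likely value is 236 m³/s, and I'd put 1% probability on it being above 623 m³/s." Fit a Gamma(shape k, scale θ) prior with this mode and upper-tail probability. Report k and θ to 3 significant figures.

Gamma(k,θ) with k>1 has mode (k−1)θ, so θ = 236/(k−1).
Need P(X < 623) = 0.99 with θ tied to k this way. Start at k = 2, θ = 236: P(X<623) ≈ 0.740.
Too low — raise k to concentrate. Iterating converges to k ≈ 5.92.
Then θ = 236/(5.92−1) ≈ 48.

k ≈ 5.92, θ ≈ 48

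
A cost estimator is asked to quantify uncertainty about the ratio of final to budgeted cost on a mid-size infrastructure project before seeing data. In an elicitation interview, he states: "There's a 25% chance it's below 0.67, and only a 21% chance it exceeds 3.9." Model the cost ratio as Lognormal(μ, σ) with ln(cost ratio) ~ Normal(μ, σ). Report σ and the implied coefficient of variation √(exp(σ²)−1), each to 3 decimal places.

If T ~ Lognormal(μ,σ) then ln T ~ Normal(μ,σ), so the p-quantile of ln T is μ + z_p·σ.
ln(0.67) = -0.4005 and ln(3.9) = 1.361; z_{0.25} = -0.6745, z_{0.79} = 0.8064.
σ = (1.361 − -0.4005)/(0.8064 − (-0.6745)) = 1.189.
μ = -0.4005 − (-0.6745)·1.189 = 0.402.
CV = √(exp(σ²)−1) = √(exp(1.4148)−1) = 1.765.

σ ≈ 1.189, CV ≈ 1.765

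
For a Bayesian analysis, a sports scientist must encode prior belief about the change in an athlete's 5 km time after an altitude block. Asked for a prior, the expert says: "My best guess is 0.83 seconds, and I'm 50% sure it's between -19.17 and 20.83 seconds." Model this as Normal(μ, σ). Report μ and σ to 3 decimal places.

μ = 0.830, σ = 29.652

A symmetric 50% interval runs μ ± z·σ with z = 0.6745.
Half-width = 20, so σ = 20/0.6745 = 29.652.
μ is the stated best guess, 0.830.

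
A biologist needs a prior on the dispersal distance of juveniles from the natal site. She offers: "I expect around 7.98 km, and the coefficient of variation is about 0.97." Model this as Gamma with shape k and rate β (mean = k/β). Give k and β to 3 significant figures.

k ≈ 1.06, β ≈ 0.133

For Gamma(k, rate β): mean = k/β, variance = k/β², so CV = 1/√k.
CV = 0.97, hence k = 1/CV² = 1.06.
Then β = k/mean = 1.06/7.98 = 0.133.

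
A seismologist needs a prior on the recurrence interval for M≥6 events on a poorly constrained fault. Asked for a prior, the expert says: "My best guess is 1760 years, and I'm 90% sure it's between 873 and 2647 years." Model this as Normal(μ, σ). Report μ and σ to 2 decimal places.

μ = 1760.00, σ = 539.26

A symmetric 90% interval runs μ ± z·σ with z = 1.645.
Half-width = 887, so σ = 887/1.645 = 539.26.
μ is the stated best guess, 1760.00.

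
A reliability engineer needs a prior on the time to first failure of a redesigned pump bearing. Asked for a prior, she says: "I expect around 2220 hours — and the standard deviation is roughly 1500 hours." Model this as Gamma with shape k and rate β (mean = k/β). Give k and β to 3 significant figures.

For Gamma(k, rate β): mean = k/β, variance = k/β², so CV = 1/√k.
CV = SD/mean = 1500/2220 = 0.6757, hence k = 1/CV² = 2.19.
Then β = k/mean = 2.19/2220 = 0.000987.

k ≈ 2.19, β ≈ 0.000987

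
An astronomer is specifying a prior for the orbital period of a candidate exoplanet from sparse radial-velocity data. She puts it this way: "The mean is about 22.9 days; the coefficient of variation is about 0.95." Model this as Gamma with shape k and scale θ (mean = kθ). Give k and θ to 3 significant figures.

k ≈ 1.11, θ ≈ 20.7

For Gamma(k, scale θ): mean = kθ, variance = kθ², so CV = 1/√k.
CV = 0.95, hence k = 1/CV² = 1.11.
Then θ = mean/k = 22.9/1.11 = 20.7.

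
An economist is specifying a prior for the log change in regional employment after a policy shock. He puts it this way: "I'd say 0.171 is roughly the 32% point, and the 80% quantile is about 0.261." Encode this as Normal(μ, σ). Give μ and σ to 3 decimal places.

μ = 0.203, σ = 0.069

For Normal(μ,σ), the p-quantile is μ + z_p·σ. Here z_{0.32} = -0.4677, z_{0.8} = 0.8416.
So 0.171 = μ − 0.4677σ and 0.261 = μ + 0.8416σ.
Subtracting: σ = (0.261 − 0.171)/(0.8416 − (-0.4677)) = 0.069.
Then μ = 0.171 − (-0.4677)·0.069 = 0.203.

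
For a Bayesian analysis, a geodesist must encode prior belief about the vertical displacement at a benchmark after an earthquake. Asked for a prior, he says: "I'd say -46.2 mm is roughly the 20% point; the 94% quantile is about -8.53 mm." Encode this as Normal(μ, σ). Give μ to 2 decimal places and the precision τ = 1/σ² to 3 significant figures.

μ = -32.97, τ = 0.00405

The p-quantile of Normal(μ,σ) is μ + z_p·σ, with z_{0.2} = -0.8416 and z_{0.94} = 1.555.
Eliminate σ: μ = (z₂·x₁ − z₁·x₂)/(z₂ − z₁) = (1.555·-46.2 − (-0.8416)·-8.53)/2.396 = -32.97.
Then σ = (x₂ − x₁)/(z₂ − z₁) = (-8.53 − -46.2)/2.396 = 15.72.
Precision τ = 1/σ² = 1/15.72² = 0.00405.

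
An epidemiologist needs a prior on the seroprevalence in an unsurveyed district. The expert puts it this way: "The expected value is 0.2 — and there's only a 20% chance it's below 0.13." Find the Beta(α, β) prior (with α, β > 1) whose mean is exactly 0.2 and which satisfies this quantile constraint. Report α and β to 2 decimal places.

α ≈ 4.80, β ≈ 19.21

With mean 0.2 fixed, write α = 0.2s, β = 0.8s where s = α+β.
Need P(θ < 0.13) = 0.2 under Beta(0.2s, 0.8s). Normal approximation: (q−m)/√(m(1−m)/s) ≈ z_{0.2} = -0.842, so s ≈ 0.2·0.8·(-0.842)²/(0.13−0.2)² = 23.1.
At s = 23.1: P(θ<0.13) ≈ 0.206. Adjusting to match 0.2 gives s ≈ 24.01.
So α = 0.2·24.01 ≈ 4.80, β = 0.8·24.01 ≈ 19.21.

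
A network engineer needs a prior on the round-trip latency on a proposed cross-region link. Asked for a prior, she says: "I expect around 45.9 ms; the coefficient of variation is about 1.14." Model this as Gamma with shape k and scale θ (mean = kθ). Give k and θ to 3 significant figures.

For Gamma(k, scale θ): mean = kθ, variance = kθ², so CV = 1/√k.
CV = 1.14, hence k = 1/CV² = 0.769.
Then θ = mean/k = 45.9/0.769 = 59.7.

k ≈ 0.769, θ ≈ 59.7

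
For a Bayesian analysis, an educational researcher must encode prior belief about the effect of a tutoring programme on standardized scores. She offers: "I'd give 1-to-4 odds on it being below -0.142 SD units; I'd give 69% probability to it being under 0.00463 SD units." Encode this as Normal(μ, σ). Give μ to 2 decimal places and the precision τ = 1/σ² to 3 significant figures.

For Normal(μ,σ), the p-quantile is μ + z_p·σ. Here z_{0.2} = -0.8416, z_{0.69} = 0.4959.
So -0.142 = μ − 0.8416σ and 0.00463 = μ + 0.4959σ.
Subtracting: σ = (0.00463 − -0.142)/(0.4959 − (-0.8416)) = 0.11.
Then μ = -0.142 − (-0.8416)·0.11 = -0.05.
Precision τ = 1/σ² = 1/0.1096² = 83.2.

μ = -0.05, τ = 83.2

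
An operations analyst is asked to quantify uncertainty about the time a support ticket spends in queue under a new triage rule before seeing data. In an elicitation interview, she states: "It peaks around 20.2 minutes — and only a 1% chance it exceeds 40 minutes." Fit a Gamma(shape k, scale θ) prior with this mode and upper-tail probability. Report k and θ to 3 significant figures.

k ≈ 11.5, θ ≈ 1.92

Gamma(k,θ) with k>1 has mode (k−1)θ, so θ = 20.2/(k−1).
Need P(X < 40) = 0.99 with θ tied to k this way. Start at k = 2, θ = 20.2: P(X<40) ≈ 0.589.
Too low — raise k to concentrate. Iterating converges to k ≈ 11.5.
Then θ = 20.2/(11.5−1) ≈ 1.92.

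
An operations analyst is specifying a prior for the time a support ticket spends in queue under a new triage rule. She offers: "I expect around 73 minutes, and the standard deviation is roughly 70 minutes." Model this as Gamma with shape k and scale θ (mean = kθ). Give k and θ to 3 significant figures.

For Gamma(k, scale θ): mean = kθ, variance = kθ², so CV = 1/√k.
CV = SD/mean = 70/73 = 0.9589, hence k = 1/CV² = 1.09.
Then θ = mean/k = 73/1.09 = 67.1.

k ≈ 1.09, θ ≈ 67.1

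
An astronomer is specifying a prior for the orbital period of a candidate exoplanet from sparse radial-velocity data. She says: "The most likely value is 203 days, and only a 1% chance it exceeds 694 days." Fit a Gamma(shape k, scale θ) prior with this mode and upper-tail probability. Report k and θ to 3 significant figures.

k ≈ 3.88, θ ≈ 70.4

Gamma(k,θ) with k>1 has mode (k−1)θ, so θ = 203/(k−1).
Need P(X < 694) = 0.99 with θ tied to k this way. Start at k = 2, θ = 203: P(X<694) ≈ 0.855.
Too low — raise k to concentrate. Iterating converges to k ≈ 3.88.
Then θ = 203/(3.88−1) ≈ 70.4.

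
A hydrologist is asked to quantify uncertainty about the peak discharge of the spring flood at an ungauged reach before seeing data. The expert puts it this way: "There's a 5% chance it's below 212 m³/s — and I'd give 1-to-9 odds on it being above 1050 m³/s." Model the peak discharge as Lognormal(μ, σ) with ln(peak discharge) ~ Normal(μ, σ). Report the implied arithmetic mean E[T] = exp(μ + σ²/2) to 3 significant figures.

E[T] ≈ 605 m³/s

If T ~ Lognormal(μ,σ) then ln T ~ Normal(μ,σ), so the p-quantile of ln T is μ + z_p·σ.
ln(212) = 5.357 and ln(1050) = 6.957; z_{0.05} = -1.645, z_{0.9} = 1.282.
σ = (6.957 − 5.357)/(1.282 − (-1.645)) = 0.547.
μ = 5.357 − (-1.645)·0.547 = 6.256.
E[T] = exp(μ + σ²/2) = exp(6.256 + 0.1495) = 605 m³/s.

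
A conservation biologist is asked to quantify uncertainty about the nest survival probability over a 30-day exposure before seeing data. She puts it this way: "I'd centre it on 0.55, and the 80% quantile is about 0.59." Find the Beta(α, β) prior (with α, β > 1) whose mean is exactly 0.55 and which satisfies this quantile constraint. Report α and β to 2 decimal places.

With mean 0.55 fixed, write α = 0.55s, β = 0.45s where s = α+β.
Need P(θ < 0.59) = 0.8 under Beta(0.55s, 0.45s). Normal approximation: (q−m)/√(m(1−m)/s) ≈ z_{0.8} = 0.842, so s ≈ 0.55·0.45·(0.842)²/(0.59−0.55)² = 109.6.
At s = 109.6: P(θ<0.59) ≈ 0.799. Adjusting to match 0.8 gives s ≈ 110.18.
So α = 0.55·110.18 ≈ 60.60, β = 0.45·110.18 ≈ 49.58.

α ≈ 60.60, β ≈ 49.58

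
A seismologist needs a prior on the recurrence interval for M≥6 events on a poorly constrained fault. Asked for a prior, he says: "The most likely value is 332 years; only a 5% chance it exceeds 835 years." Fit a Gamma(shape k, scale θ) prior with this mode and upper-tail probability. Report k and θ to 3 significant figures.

Gamma(k,θ) with k>1 has mode (k−1)θ, so θ = 332/(k−1).
Need P(X < 835) = 0.95 with θ tied to k this way. Start at k = 2, θ = 332: P(X<835) ≈ 0.716.
Too low — raise k to concentrate. Iterating converges to k ≈ 4.19.
Then θ = 332/(4.19−1) ≈ 104.

k ≈ 4.19, θ ≈ 104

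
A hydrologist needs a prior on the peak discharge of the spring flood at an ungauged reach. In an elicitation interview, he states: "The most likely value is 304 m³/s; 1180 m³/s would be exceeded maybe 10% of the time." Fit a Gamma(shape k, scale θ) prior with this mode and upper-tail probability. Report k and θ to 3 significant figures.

Gamma(k,θ) with k>1 has mode (k−1)θ, so θ = 304/(k−1).
Need P(X < 1180) = 0.9 with θ tied to k this way. Start at k = 2, θ = 304: P(X<1180) ≈ 0.899.
Too low — raise k to concentrate. Iterating converges to k ≈ 2.
Then θ = 304/(2−1) ≈ 303.

k ≈ 2, θ ≈ 303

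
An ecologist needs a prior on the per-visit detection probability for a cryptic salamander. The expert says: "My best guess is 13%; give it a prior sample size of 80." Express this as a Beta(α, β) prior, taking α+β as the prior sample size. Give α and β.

Under the effective-sample-size interpretation, Beta(α, β) has prior mean α/(α+β) and prior sample size α+β.
So α+β = 80 and α/(α+β) = 0.13, giving α = 0.13·80 = 10.4 and β = 80 − 10.4 = 69.6.

α = 10.4, β = 69.6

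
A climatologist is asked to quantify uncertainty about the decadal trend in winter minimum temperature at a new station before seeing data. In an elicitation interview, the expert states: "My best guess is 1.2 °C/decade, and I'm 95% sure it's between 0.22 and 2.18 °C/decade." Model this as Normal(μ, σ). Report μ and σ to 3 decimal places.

μ = 1.200, σ = 0.500

A symmetric 95% interval runs μ ± z·σ with z = 1.96.
Half-width = 0.98, so σ = 0.98/1.96 = 0.500.
μ is the stated best guess, 1.200.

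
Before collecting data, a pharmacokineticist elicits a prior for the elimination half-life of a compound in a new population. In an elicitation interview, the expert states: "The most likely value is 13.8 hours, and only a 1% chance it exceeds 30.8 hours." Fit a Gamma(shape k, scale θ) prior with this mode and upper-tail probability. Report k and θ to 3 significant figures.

k ≈ 8.46, θ ≈ 1.85

Gamma(k,θ) with k>1 has mode (k−1)θ, so θ = 13.8/(k−1).
Need P(X < 30.8) = 0.99 with θ tied to k this way. Start at k = 2, θ = 13.8: P(X<30.8) ≈ 0.653.
Too low — raise k to concentrate. Iterating converges to k ≈ 8.46.
Then θ = 13.8/(8.46−1) ≈ 1.85.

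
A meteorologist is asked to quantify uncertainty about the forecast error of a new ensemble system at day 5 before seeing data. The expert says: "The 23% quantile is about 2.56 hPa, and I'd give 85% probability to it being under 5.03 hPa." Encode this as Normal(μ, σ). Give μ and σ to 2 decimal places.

μ = 3.59, σ = 1.39

For Normal(μ,σ), the p-quantile is μ + z_p·σ. Here z_{0.23} = -0.7388, z_{0.85} = 1.036.
So 2.56 = μ − 0.7388σ and 5.03 = μ + 1.036σ.
Subtracting: σ = (5.03 − 2.56)/(1.036 − (-0.7388)) = 1.39.
Then μ = 2.56 − (-0.7388)·1.39 = 3.59.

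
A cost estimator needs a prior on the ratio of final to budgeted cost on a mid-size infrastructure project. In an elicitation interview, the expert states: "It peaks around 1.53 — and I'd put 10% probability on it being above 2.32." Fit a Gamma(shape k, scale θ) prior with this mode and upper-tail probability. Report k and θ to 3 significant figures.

k ≈ 11.8, θ ≈ 0.142

Gamma(k,θ) with k>1 has mode (k−1)θ, so θ = 1.53/(k−1).
Need P(X < 2.32) = 0.9 with θ tied to k this way. Start at k = 2, θ = 1.53: P(X<2.32) ≈ 0.448.
Too low — raise k to concentrate. Iterating converges to k ≈ 11.8.
Then θ = 1.53/(11.8−1) ≈ 0.142.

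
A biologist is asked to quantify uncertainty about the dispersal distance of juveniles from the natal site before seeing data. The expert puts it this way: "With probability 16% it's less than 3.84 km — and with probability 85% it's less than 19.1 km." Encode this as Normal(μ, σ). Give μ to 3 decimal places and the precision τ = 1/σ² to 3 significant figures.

The p-quantile of Normal(μ,σ) is μ + z_p·σ, with z_{0.16} = -0.9945 and z_{0.85} = 1.036.
Eliminate σ: μ = (z₂·x₁ − z₁·x₂)/(z₂ − z₁) = (1.036·3.84 − (-0.9945)·19.1)/2.031 = 11.312.
Then σ = (x₂ − x₁)/(z₂ − z₁) = (19.1 − 3.84)/2.031 = 7.514.
Precision τ = 1/σ² = 1/7.514² = 0.0177.

μ = 11.312, τ = 0.0177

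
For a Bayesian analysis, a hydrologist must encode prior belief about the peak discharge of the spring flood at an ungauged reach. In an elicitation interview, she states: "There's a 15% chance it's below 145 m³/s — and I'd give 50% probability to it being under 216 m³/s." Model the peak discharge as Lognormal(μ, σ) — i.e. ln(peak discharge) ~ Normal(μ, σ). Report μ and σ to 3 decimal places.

If T ~ Lognormal(μ,σ) then ln T ~ Normal(μ,σ), so the p-quantile of ln T is μ + z_p·σ.
ln(145) = 4.977 and ln(216) = 5.375; z_{0.15} = -1.036, z_{0.5} = 0.
σ = (5.375 − 4.977)/(0 − (-1.036)) = 0.385.
μ = 4.977 − (-1.036)·0.385 = 5.375.

μ ≈ 5.375, σ ≈ 0.385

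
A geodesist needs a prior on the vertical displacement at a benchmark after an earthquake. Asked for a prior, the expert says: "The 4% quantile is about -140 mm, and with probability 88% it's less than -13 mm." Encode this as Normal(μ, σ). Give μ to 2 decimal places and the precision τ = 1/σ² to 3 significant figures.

μ = -64.00, τ = 0.000531

The p-quantile of Normal(μ,σ) is μ + z_p·σ, with z_{0.04} = -1.751 and z_{0.88} = 1.175.
Eliminate σ: μ = (z₂·x₁ − z₁·x₂)/(z₂ − z₁) = (1.175·-140 − (-1.751)·-13)/2.926 = -64.00.
Then σ = (x₂ − x₁)/(z₂ − z₁) = (-13 − -140)/2.926 = 43.41.
Precision τ = 1/σ² = 1/43.41² = 0.000531.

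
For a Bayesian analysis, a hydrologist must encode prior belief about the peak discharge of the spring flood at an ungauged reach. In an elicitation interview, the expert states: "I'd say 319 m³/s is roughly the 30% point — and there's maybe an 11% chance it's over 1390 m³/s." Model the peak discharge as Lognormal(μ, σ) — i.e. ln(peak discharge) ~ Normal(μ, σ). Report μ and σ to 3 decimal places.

μ ≈ 6.206, σ ≈ 0.841

If T ~ Lognormal(μ,σ) then ln T ~ Normal(μ,σ), so the p-quantile of ln T is μ + z_p·σ.
ln(319) = 5.765 and ln(1390) = 7.237; z_{0.3} = -0.5244, z_{0.89} = 1.227.
σ = (7.237 − 5.765)/(1.227 − (-0.5244)) = 0.841.
μ = 5.765 − (-0.5244)·0.841 = 6.206.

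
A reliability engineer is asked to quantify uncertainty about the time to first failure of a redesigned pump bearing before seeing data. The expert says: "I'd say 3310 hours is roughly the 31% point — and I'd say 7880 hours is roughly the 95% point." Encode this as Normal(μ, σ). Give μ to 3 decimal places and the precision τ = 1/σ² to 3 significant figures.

μ = 4368.547, τ = 2.19e-07

For Normal(μ,σ), the p-quantile is μ + z_p·σ. Here z_{0.31} = -0.4959, z_{0.95} = 1.645.
So 3310 = μ − 0.4959σ and 7880 = μ + 1.645σ.
Subtracting: σ = (7880 − 3310)/(1.645 − (-0.4959)) = 2134.812.
Then μ = 3310 − (-0.4959)·2134.812 = 4368.547.
Precision τ = 1/σ² = 1/2135² = 2.19e-07.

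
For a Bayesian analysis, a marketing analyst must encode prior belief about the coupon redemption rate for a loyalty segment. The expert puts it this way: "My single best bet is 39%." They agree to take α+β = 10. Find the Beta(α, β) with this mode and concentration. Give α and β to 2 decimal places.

α = 4.12, β = 5.88

For α,β > 1 the Beta mode is (α−1)/(α+β−2). With α+β = 10, the mode is (α−1)/8.
Set (α−1)/8 = 0.39 → α = 1 + 0.39·8 = 4.12.
β = 10 − α = 5.88.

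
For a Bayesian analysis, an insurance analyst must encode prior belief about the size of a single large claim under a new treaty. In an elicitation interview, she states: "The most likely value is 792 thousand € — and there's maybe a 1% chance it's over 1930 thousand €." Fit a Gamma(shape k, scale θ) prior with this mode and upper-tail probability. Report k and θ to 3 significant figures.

Gamma(k,θ) with k>1 has mode (k−1)θ, so θ = 792/(k−1).
Need P(X < 1930) = 0.99 with θ tied to k this way. Start at k = 2, θ = 792: P(X<1930) ≈ 0.700.
Too low — raise k to concentrate. Iterating converges to k ≈ 6.95.
Then θ = 792/(6.95−1) ≈ 133.

k ≈ 6.95, θ ≈ 133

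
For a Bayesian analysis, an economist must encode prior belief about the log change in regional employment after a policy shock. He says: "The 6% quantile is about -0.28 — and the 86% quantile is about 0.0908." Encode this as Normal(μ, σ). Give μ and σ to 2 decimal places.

μ = -0.06, σ = 0.14

For Normal(μ,σ), the p-quantile is μ + z_p·σ. Here z_{0.06} = -1.555, z_{0.86} = 1.08.
So -0.28 = μ − 1.555σ and 0.0908 = μ + 1.08σ.
Subtracting: σ = (0.0908 − -0.28)/(1.08 − (-1.555)) = 0.14.
Then μ = -0.28 − (-1.555)·0.14 = -0.06.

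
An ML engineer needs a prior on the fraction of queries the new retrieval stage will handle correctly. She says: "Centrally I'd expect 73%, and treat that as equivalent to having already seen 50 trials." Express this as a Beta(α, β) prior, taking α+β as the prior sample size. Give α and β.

Under the effective-sample-size interpretation, Beta(α, β) has prior mean α/(α+β) and prior sample size α+β.
So α+β = 50 and α/(α+β) = 0.73, giving α = 0.73·50 = 36.5 and β = 50 − 36.5 = 13.5.

α = 36.5, β = 13.5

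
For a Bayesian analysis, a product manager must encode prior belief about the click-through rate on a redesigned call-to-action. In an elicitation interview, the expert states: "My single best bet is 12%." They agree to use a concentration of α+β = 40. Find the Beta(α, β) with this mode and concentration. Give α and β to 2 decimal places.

α = 5.56, β = 34.44

For α,β > 1 the Beta mode is (α−1)/(α+β−2). With α+β = 40, the mode is (α−1)/38.
Set (α−1)/38 = 0.12 → α = 1 + 0.12·38 = 5.56.
β = 40 − α = 34.44.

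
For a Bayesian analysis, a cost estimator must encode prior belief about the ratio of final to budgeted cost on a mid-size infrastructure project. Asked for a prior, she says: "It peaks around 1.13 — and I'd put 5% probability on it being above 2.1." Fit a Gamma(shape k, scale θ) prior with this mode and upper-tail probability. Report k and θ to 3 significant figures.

Gamma(k,θ) with k>1 has mode (k−1)θ, so θ = 1.13/(k−1).
Need P(X < 2.1) = 0.95 with θ tied to k this way. Start at k = 2, θ = 1.13: P(X<2.1) ≈ 0.554.
Too low — raise k to concentrate. Iterating converges to k ≈ 8.25.
Then θ = 1.13/(8.25−1) ≈ 0.156.

k ≈ 8.25, θ ≈ 0.156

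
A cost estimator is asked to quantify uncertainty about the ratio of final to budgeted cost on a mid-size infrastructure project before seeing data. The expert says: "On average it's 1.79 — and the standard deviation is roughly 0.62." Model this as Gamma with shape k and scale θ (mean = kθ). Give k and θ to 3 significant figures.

For Gamma(k, scale θ): mean = kθ, variance = kθ², so CV = 1/√k.
CV = SD/mean = 0.62/1.79 = 0.3464, hence k = 1/CV² = 8.34.
Then θ = mean/k = 1.79/8.34 = 0.215.

k ≈ 8.34, θ ≈ 0.215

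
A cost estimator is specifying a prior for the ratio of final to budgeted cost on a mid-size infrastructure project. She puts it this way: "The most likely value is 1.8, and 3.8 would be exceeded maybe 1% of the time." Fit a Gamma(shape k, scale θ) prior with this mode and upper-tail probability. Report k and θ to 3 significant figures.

Gamma(k,θ) with k>1 has mode (k−1)θ, so θ = 1.8/(k−1).
Need P(X < 3.8) = 0.99 with θ tied to k this way. Start at k = 2, θ = 1.8: P(X<3.8) ≈ 0.623.
Too low — raise k to concentrate. Iterating converges to k ≈ 9.71.
Then θ = 1.8/(9.71−1) ≈ 0.207.

k ≈ 9.71, θ ≈ 0.207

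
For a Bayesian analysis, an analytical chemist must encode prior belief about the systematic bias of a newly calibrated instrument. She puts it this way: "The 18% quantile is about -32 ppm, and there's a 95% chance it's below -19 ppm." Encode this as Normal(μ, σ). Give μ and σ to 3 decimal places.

μ = -27.352, σ = 5.078

For Normal(μ,σ), the p-quantile is μ + z_p·σ. Here z_{0.18} = -0.9154, z_{0.95} = 1.645.
So -32 = μ − 0.9154σ and -19 = μ + 1.645σ.
Subtracting: σ = (-19 − -32)/(1.645 − (-0.9154)) = 5.078.
Then μ = -32 − (-0.9154)·5.078 = -27.352.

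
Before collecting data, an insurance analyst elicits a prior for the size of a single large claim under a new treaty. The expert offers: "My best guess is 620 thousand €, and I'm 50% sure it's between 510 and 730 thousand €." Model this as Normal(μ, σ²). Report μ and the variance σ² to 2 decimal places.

μ = 620.00, σ² = 26597.12

A symmetric 50% interval runs μ ± z·σ with z = 0.6745.
Half-width = 110, so σ = 110/0.6745 = 163.086 and σ² = 26597.12.
μ is the stated best guess, 620.00.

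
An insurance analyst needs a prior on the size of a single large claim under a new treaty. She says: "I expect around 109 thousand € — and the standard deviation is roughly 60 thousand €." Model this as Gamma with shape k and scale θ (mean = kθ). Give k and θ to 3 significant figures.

For Gamma(k, scale θ): mean = kθ, variance = kθ², so CV = 1/√k.
CV = SD/mean = 60/109 = 0.5505, hence k = 1/CV² = 3.3.
Then θ = mean/k = 109/3.3 = 33.

k ≈ 3.3, θ ≈ 33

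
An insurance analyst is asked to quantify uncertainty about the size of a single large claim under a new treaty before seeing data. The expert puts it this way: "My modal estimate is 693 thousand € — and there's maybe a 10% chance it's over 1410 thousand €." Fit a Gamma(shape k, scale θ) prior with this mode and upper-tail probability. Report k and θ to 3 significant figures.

Gamma(k,θ) with k>1 has mode (k−1)θ, so θ = 693/(k−1).
Need P(X < 1410) = 0.9 with θ tied to k this way. Start at k = 2, θ = 693: P(X<1410) ≈ 0.603.
Too low — raise k to concentrate. Iterating converges to k ≈ 4.8.
Then θ = 693/(4.8−1) ≈ 182.

k ≈ 4.8, θ ≈ 182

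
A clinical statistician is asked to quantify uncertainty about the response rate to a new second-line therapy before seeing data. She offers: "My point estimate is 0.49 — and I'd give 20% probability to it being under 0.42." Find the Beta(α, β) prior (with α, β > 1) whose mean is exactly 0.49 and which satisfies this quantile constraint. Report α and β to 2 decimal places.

α ≈ 17.80, β ≈ 18.52

With mean 0.49 fixed, write α = 0.49s, β = 0.51s where s = α+β.
Need P(θ < 0.42) = 0.2 under Beta(0.49s, 0.51s). Normal approximation: (q−m)/√(m(1−m)/s) ≈ z_{0.2} = -0.842, so s ≈ 0.49·0.51·(-0.842)²/(0.42−0.49)² = 36.1.
At s = 36.1: P(θ<0.42) ≈ 0.201. Adjusting to match 0.2 gives s ≈ 36.32.
So α = 0.49·36.32 ≈ 17.80, β = 0.51·36.32 ≈ 18.52.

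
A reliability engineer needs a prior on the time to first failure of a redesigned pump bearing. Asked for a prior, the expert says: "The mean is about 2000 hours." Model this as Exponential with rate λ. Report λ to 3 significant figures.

Exponential mean = 1/λ, so λ = 1/2000.0 = 0.0005.

λ ≈ 0.0005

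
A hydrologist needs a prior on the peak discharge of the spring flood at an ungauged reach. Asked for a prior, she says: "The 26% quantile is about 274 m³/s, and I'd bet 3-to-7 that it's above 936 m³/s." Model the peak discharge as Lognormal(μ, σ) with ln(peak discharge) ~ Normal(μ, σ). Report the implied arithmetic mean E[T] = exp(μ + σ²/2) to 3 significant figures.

If T ~ Lognormal(μ,σ) then ln T ~ Normal(μ,σ), so the p-quantile of ln T is μ + z_p·σ.
ln(274) = 5.613 and ln(936) = 6.842; z_{0.26} = -0.6433, z_{0.7} = 0.5244.
σ = (6.842 − 5.613)/(0.5244 − (-0.6433)) = 1.052.
μ = 5.613 − (-0.6433)·1.052 = 6.290.
E[T] = exp(μ + σ²/2) = exp(6.290 + 0.5534) = 938 m³/s.

E[T] ≈ 938 m³/s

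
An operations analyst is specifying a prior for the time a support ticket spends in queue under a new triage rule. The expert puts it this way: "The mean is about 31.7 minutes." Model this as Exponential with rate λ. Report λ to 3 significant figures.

Exponential mean = 1/λ, so λ = 1/31.7 = 0.0315.

λ ≈ 0.0315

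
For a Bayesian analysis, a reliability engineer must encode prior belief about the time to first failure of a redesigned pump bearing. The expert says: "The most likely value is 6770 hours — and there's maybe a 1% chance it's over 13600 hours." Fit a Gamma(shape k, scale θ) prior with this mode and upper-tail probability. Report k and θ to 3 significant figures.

k ≈ 11.1, θ ≈ 671

Gamma(k,θ) with k>1 has mode (k−1)θ, so θ = 6770/(k−1).
Need P(X < 13600) = 0.99 with θ tied to k this way. Start at k = 2, θ = 6770: P(X<13600) ≈ 0.596.
Too low — raise k to concentrate. Iterating converges to k ≈ 11.1.
Then θ = 6770/(11.1−1) ≈ 671.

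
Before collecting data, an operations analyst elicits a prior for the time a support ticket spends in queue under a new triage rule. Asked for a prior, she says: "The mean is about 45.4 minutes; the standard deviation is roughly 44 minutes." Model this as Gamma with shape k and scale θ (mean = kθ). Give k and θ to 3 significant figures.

k ≈ 1.06, θ ≈ 42.6

For Gamma(k, scale θ): mean = kθ, variance = kθ², so CV = 1/√k.
CV = SD/mean = 44/45.4 = 0.9692, hence k = 1/CV² = 1.06.
Then θ = mean/k = 45.4/1.06 = 42.6.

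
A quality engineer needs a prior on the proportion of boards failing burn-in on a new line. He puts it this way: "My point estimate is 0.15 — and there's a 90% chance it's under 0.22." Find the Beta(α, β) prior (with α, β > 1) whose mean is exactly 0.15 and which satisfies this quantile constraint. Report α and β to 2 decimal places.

With mean 0.15 fixed, write α = 0.15s, β = 0.85s where s = α+β.
Need P(θ < 0.22) = 0.9 under Beta(0.15s, 0.85s). Normal approximation: (q−m)/√(m(1−m)/s) ≈ z_{0.9} = 1.28, so s ≈ 0.15·0.85·(1.28)²/(0.22−0.15)² = 42.7.
At s = 42.7: P(θ<0.22) ≈ 0.894. Adjusting to match 0.9 gives s ≈ 45.67.
So α = 0.15·45.67 ≈ 6.85, β = 0.85·45.67 ≈ 38.82.

α ≈ 6.85, β ≈ 38.82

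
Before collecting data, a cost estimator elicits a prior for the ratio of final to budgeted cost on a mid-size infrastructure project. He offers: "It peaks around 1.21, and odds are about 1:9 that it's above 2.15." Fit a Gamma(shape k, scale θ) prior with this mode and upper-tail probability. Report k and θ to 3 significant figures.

k ≈ 6.76, θ ≈ 0.21

Gamma(k,θ) with k>1 has mode (k−1)θ, so θ = 1.21/(k−1).
Need P(X < 2.15) = 0.9 with θ tied to k this way. Start at k = 2, θ = 1.21: P(X<2.15) ≈ 0.530.
Too low — raise k to concentrate. Iterating converges to k ≈ 6.76.
Then θ = 1.21/(6.76−1) ≈ 0.21.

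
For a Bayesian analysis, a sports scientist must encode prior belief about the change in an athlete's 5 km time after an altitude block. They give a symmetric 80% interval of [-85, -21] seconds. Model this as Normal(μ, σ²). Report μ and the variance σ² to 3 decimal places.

μ = -53.000, σ² = 623.488

A symmetric 80% interval runs μ ± z·σ with z = 1.282.
Half-width = 32, so σ = 32/1.282 = 24.9697 and σ² = 623.488.
μ is the interval midpoint, -53.000.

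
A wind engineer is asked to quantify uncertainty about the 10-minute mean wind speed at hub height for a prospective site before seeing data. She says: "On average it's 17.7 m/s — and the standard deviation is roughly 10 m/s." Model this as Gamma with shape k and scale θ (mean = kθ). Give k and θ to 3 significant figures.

k ≈ 3.13, θ ≈ 5.65

For Gamma(k, scale θ): mean = kθ, variance = kθ², so CV = 1/√k.
CV = SD/mean = 10/17.7 = 0.565, hence k = 1/CV² = 3.13.
Then θ = mean/k = 17.7/3.13 = 5.65.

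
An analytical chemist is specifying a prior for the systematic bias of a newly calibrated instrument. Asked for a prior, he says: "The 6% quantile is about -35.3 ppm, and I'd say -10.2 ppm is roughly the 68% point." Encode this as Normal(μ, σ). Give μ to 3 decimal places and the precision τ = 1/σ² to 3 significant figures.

μ = -16.004, τ = 0.00649

For Normal(μ,σ), the p-quantile is μ + z_p·σ. Here z_{0.06} = -1.555, z_{0.68} = 0.4677.
So -35.3 = μ − 1.555σ and -10.2 = μ + 0.4677σ.
Subtracting: σ = (-10.2 − -35.3)/(0.4677 − (-1.555)) = 12.411.
Then μ = -35.3 − (-1.555)·12.411 = -16.004.
Precision τ = 1/σ² = 1/12.41² = 0.00649.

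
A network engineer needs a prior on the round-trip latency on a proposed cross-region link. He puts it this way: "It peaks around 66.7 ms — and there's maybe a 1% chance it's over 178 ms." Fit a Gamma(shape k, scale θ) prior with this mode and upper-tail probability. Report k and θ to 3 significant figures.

k ≈ 5.8, θ ≈ 13.9

Gamma(k,θ) with k>1 has mode (k−1)θ, so θ = 66.7/(k−1).
Need P(X < 178) = 0.99 with θ tied to k this way. Start at k = 2, θ = 66.7: P(X<178) ≈ 0.746.
Too low — raise k to concentrate. Iterating converges to k ≈ 5.8.
Then θ = 66.7/(5.8−1) ≈ 13.9.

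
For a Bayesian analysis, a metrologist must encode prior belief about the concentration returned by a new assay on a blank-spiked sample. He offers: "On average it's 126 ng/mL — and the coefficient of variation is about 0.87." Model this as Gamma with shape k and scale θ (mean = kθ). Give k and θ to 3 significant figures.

k ≈ 1.32, θ ≈ 95.4

For Gamma(k, scale θ): mean = kθ, variance = kθ², so CV = 1/√k.
CV = 0.87, hence k = 1/CV² = 1.32.
Then θ = mean/k = 126/1.32 = 95.4.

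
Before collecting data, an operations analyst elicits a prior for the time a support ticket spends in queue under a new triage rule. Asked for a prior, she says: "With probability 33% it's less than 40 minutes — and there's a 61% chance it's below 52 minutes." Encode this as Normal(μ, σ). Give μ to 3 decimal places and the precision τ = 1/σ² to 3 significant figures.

μ = 47.340, τ = 0.00359

For Normal(μ,σ), the p-quantile is μ + z_p·σ. Here z_{0.33} = -0.4399, z_{0.61} = 0.2793.
So 40 = μ − 0.4399σ and 52 = μ + 0.2793σ.
Subtracting: σ = (52 − 40)/(0.2793 − (-0.4399)) = 16.684.
Then μ = 40 − (-0.4399)·16.684 = 47.340.
Precision τ = 1/σ² = 1/16.68² = 0.00359.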